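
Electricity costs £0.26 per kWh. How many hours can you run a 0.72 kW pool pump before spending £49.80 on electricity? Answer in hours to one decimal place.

266.0 h

Energy available = £49.80 ÷ £0.26/kWh = 191.5385 kWh
Hours = 191.5385 kWh ÷ 0.72 kW = 266.0 h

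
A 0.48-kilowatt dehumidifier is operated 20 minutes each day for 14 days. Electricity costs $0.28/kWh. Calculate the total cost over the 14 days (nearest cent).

Runtime = 20 min × 14 = 280 min = 4.666666… h
Energy = 0.48 kW × 4.666666… h = 2.24 kWh
Cost = 2.24 kWh × $0.28/kWh = $0.63

$0.63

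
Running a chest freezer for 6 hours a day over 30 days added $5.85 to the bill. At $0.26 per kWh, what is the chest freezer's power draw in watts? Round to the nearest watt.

Energy = $5.85 ÷ $0.26/kWh = 22.5 kWh
Runtime = 6 h/day × 30 days = 180 h
Power = 22.5 kWh ÷ 180 h = 0.125 kW = 125 W

125 W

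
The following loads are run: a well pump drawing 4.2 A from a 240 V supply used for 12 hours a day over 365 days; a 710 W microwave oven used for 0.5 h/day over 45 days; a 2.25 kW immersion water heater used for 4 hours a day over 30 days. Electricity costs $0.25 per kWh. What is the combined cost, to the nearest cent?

$1175.25

well pump: Power = 4.2 A × 240 V = 1008 W = 1.008 kW
well pump: Runtime = 12 h/day × 365 days = 4380 h
well pump: 1.008 kW × 4380 h = 4415.04 kWh
microwave oven: Runtime = 0.5 h/day × 45 days = 22.5 h
microwave oven: 0.71 kW × 22.5 h = 15.975 kWh
immersion water heater: Runtime = 4 h/day × 30 days = 120 h
immersion water heater: 2.25 kW × 120 h = 270 kWh
Total energy = 4701.015 kWh
Cost = 4701.015 × $0.25 = $1175.25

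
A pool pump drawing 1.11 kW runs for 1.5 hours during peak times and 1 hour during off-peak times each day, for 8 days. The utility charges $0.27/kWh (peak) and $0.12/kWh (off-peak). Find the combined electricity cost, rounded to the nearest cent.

Peak energy = 1.11 kW × 1.5 h × 8 = 13.32 kWh
Off-peak energy = 1.11 kW × 1 h × 8 = 8.88 kWh
Cost = 13.32 × $0.27 + 8.88 × $0.12 = $3.5964 + $1.0656 = $4.66

$4.66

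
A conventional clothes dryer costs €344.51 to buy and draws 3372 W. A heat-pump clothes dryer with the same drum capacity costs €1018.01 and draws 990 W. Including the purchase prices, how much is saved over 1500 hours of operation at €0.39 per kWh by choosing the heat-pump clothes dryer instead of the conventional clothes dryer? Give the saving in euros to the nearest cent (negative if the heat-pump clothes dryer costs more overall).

€719.97

conventional clothes dryer: €344.51 + (3372/1000) kW × 1500 h × €0.39 = €344.51 + €1972.62 = €2317.13
heat-pump clothes dryer: €1018.01 + (990/1000) kW × 1500 h × €0.39 = €1018.01 + €579.15 = €1597.16
Saving = €2317.13 − €1597.16 = €719.97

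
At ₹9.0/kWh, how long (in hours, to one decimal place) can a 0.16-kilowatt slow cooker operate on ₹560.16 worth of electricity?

Energy available = ₹560.16 ÷ ₹9.0/kWh = 62.24 kWh
Hours = 62.24 kWh ÷ 0.16 kW = 389.0 h

389.0 h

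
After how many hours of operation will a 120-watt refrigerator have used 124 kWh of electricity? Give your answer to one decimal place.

Hours = 124 kWh ÷ 0.12 kW = 1033.3 h

1033.3 h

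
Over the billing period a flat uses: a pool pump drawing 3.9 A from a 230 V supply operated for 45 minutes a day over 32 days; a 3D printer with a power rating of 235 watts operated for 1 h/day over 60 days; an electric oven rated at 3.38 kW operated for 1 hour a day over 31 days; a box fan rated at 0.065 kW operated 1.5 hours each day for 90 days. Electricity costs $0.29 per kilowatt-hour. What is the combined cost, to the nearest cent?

$43.26

pool pump: Power = 3.9 A × 230 V = 897 W = 0.897 kW
pool pump: Runtime = 45 min × 32 = 1440 min = 24 h
pool pump: 0.897 kW × 24 h = 21.528 kWh
3D printer: Runtime = 1 h/day × 60 days = 60 h
3D printer: 0.235 kW × 60 h = 14.1 kWh
electric oven: Runtime = 1 h/day × 31 days = 31 h
electric oven: 3.38 kW × 31 h = 104.78 kWh
box fan: Runtime = 1.5 h/day × 90 days = 135 h
box fan: 0.065 kW × 135 h = 8.775 kWh
Total energy = 149.183 kWh
Cost = 149.183 × $0.29 = $43.26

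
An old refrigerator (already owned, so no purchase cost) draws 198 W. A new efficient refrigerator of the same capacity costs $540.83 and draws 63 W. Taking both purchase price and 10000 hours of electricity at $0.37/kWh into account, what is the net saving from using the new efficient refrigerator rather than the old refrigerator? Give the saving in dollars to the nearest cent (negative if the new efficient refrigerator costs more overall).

old refrigerator: $0.00 + (198/1000) kW × 10000 h × $0.37 = $0.00 + $732.6 = $732.6
new efficient refrigerator: $540.83 + (63/1000) kW × 10000 h × $0.37 = $540.83 + $233.1 = $773.93
Saving = $732.6 − $773.93 = −$41.33

-$41.33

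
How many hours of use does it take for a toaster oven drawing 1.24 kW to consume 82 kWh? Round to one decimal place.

66.1 h

Hours = 82 kWh ÷ 1.24 kW = 66.1 h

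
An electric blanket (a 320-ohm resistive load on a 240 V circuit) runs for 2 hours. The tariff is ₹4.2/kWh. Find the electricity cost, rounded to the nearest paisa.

Power = V²/R = 240²/320 = 180 W = 0.18 kW
Energy = 0.18 kW × 2 h = 0.36 kWh
Cost = 0.36 kWh × ₹4.2/kWh = ₹1.51

₹1.51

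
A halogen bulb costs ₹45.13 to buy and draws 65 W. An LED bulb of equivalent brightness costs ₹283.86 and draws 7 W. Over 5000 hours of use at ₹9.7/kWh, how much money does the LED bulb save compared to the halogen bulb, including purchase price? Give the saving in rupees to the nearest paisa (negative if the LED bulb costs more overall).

₹2574.27

halogen bulb: ₹45.13 + (65/1000) kW × 5000 h × ₹9.7 = ₹45.13 + ₹3152.5 = ₹3197.63
LED bulb: ₹283.86 + (7/1000) kW × 5000 h × ₹9.7 = ₹283.86 + ₹339.5 = ₹623.36
Saving = ₹3197.63 − ₹623.36 = ₹2574.27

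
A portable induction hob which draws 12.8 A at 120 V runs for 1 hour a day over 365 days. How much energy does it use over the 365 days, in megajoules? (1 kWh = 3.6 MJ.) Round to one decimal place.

2018.3 MJ

Power = 12.8 A × 120 V = 1536 W = 1.536 kW
Runtime = 1 h/day × 365 days = 365 h
Energy = 1.536 kW × 365 h = 560.64 kWh
= 560.64 × 3.6 MJ = 2018.3 MJ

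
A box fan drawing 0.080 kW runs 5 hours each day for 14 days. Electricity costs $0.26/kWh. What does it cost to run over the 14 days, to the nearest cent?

Runtime = 5 h/day × 14 days = 70 h
Energy = 0.08 kW × 70 h = 5.6 kWh
Cost = 5.6 kWh × $0.26/kWh = $1.46

$1.46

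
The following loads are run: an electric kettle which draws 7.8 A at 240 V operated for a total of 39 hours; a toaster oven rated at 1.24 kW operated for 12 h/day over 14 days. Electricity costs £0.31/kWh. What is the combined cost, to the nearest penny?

£87.21

electric kettle: Power = 7.8 A × 240 V = 1872 W = 1.872 kW
electric kettle: 1.872 kW × 39 h = 73.008 kWh
toaster oven: Runtime = 12 h/day × 14 days = 168 h
toaster oven: 1.24 kW × 168 h = 208.32 kWh
Total energy = 281.328 kWh
Cost = 281.328 × £0.31 = £87.21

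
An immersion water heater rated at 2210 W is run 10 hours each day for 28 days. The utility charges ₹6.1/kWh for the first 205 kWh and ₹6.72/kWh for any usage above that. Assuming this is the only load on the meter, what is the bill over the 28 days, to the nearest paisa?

₹4031.24

Runtime = 10 h/day × 28 days = 280 h
Energy = 2.21 kW × 280 h = 618.8 kWh
Tier 1 (0–205 kWh): 205 × ₹6.1 = ₹1250.5
Above 205 kWh: 413.8 × ₹6.72 = ₹2780.736
Bill = ₹4031.24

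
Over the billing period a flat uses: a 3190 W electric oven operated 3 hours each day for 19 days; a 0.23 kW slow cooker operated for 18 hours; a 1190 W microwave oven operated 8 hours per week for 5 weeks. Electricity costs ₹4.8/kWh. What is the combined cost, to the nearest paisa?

electric oven: Runtime = 3 h/day × 19 days = 57 h
electric oven: 3.19 kW × 57 h = 181.83 kWh
slow cooker: 0.23 kW × 18 h = 4.14 kWh
microwave oven: Runtime = 8 h/week × 5 weeks = 40 h
microwave oven: 1.19 kW × 40 h = 47.6 kWh
Total energy = 233.57 kWh
Cost = 233.57 × ₹4.8 = ₹1121.14

₹1121.14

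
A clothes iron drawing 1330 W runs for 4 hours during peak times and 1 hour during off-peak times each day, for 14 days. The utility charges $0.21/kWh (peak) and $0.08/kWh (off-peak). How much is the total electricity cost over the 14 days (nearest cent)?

Peak energy = 1.33 kW × 4 h × 14 = 74.48 kWh
Off-peak energy = 1.33 kW × 1 h × 14 = 18.62 kWh
Cost = 74.48 × $0.21 + 18.62 × $0.08 = $15.6408 + $1.4896 = $17.13

$17.13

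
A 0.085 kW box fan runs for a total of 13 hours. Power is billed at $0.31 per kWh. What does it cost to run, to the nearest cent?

$0.34

Energy = 0.085 kW × 13 h = 1.105 kWh
Cost = 1.105 kWh × $0.31/kWh = $0.34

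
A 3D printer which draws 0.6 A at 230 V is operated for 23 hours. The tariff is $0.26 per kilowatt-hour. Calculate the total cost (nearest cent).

$0.83

Power = 0.6 A × 230 V = 138 W = 0.138 kW
Energy = 0.138 kW × 23 h = 3.174 kWh
Cost = 3.174 kWh × $0.26/kWh = $0.83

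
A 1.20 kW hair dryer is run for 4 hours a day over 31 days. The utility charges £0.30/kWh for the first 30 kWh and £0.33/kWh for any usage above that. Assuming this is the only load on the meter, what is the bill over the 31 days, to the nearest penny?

Runtime = 4 h/day × 31 days = 124 h
Energy = 1.2 kW × 124 h = 148.8 kWh
Tier 1 (0–30 kWh): 30 × £0.30 = £9
Above 30 kWh: 118.8 × £0.33 = £39.204
Bill = £48.20

£48.20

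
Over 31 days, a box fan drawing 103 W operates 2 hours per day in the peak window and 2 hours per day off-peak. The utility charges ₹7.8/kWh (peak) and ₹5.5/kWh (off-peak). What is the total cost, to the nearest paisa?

Peak energy = 0.103 kW × 2 h × 31 = 6.386 kWh
Off-peak energy = 0.103 kW × 2 h × 31 = 6.386 kWh
Cost = 6.386 × ₹7.8 + 6.386 × ₹5.5 = ₹49.8108 + ₹35.123 = ₹84.93

₹84.93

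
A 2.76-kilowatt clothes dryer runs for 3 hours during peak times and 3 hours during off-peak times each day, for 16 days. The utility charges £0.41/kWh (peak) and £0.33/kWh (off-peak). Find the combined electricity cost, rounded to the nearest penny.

£98.04

Peak energy = 2.76 kW × 3 h × 16 = 132.48 kWh
Off-peak energy = 2.76 kW × 3 h × 16 = 132.48 kWh
Cost = 132.48 × £0.41 + 132.48 × £0.33 = £54.3168 + £43.7184 = £98.04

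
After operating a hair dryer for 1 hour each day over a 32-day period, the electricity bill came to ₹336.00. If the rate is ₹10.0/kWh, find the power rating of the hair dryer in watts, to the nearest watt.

1050 W

Energy = ₹336.00 ÷ ₹10.0/kWh = 33.6 kWh
Runtime = 1 h/day × 32 days = 32 h
Power = 33.6 kWh ÷ 32 h = 1.05 kW = 1050 W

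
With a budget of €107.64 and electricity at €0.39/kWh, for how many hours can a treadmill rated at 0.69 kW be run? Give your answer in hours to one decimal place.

400.0 h

Energy available = €107.64 ÷ €0.39/kWh = 276 kWh
Hours = 276 kWh ÷ 0.69 kW = 400.0 h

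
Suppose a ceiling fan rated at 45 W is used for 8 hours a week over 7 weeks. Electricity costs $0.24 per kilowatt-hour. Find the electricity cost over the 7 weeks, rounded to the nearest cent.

Runtime = 8 h/week × 7 weeks = 56 h
Energy = 0.045 kW × 56 h = 2.52 kWh
Cost = 2.52 kWh × $0.24/kWh = $0.60

$0.60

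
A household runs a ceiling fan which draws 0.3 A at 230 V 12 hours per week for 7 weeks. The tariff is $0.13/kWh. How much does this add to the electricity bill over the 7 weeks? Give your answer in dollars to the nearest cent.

Power = 0.3 A × 230 V = 69 W = 0.069 kW
Runtime = 12 h/week × 7 weeks = 84 h
Energy = 0.069 kW × 84 h = 5.796 kWh
Cost = 5.796 kWh × $0.13/kWh = $0.75

$0.75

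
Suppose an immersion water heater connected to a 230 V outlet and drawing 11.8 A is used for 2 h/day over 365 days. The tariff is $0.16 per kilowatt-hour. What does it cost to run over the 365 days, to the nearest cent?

$317.00

Power = 11.8 A × 230 V = 2714 W = 2.714 kW
Runtime = 2 h/day × 365 days = 730 h
Energy = 2.714 kW × 730 h = 1981.22 kWh
Cost = 1981.22 kWh × $0.16/kWh = $317.00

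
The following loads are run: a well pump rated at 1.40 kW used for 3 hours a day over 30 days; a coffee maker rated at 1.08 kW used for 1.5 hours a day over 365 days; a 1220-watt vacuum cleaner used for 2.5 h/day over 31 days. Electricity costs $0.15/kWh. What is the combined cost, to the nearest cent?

$121.78

well pump: Runtime = 3 h/day × 30 days = 90 h
well pump: 1.4 kW × 90 h = 126 kWh
coffee maker: Runtime = 1.5 h/day × 365 days = 547.5 h
coffee maker: 1.08 kW × 547.5 h = 591.3 kWh
vacuum cleaner: Runtime = 2.5 h/day × 31 days = 77.5 h
vacuum cleaner: 1.22 kW × 77.5 h = 94.55 kWh
Total energy = 811.85 kWh
Cost = 811.85 × $0.15 = $121.78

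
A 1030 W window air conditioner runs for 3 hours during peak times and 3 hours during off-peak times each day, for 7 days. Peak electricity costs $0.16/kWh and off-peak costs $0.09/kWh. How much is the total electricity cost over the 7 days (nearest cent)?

Peak energy = 1.03 kW × 3 h × 7 = 21.63 kWh
Off-peak energy = 1.03 kW × 3 h × 7 = 21.63 kWh
Cost = 21.63 × $0.16 + 21.63 × $0.09 = $3.4608 + $1.9467 = $5.41

$5.41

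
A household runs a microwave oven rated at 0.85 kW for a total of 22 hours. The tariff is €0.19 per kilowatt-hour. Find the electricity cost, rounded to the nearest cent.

€3.55

Energy = 0.85 kW × 22 h = 18.7 kWh
Cost = 18.7 kWh × €0.19/kWh = €3.55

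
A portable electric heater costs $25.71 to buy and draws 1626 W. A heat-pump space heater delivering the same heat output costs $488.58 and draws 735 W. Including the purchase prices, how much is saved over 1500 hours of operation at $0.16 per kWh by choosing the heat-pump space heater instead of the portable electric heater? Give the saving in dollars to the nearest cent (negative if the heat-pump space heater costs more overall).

-$249.03

portable electric heater: $25.71 + (1626/1000) kW × 1500 h × $0.16 = $25.71 + $390.24 = $415.95
heat-pump space heater: $488.58 + (735/1000) kW × 1500 h × $0.16 = $488.58 + $176.4 = $664.98
Saving = $415.95 − $664.98 = −$249.03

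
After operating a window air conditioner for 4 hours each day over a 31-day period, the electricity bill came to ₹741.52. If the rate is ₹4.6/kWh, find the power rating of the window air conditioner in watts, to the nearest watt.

Energy = ₹741.52 ÷ ₹4.6/kWh = 161.2 kWh
Runtime = 4 h/day × 31 days = 124 h
Power = 161.2 kWh ÷ 124 h = 1.3 kW = 1300 W

1300 W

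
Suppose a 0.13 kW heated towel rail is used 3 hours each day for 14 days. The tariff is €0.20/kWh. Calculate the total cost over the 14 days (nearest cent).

Runtime = 3 h/day × 14 days = 42 h
Energy = 0.13 kW × 42 h = 5.46 kWh
Cost = 5.46 kWh × €0.20/kWh = €1.09

€1.09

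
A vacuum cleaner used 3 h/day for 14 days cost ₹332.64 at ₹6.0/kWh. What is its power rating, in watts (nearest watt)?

1320 W

Energy = ₹332.64 ÷ ₹6.0/kWh = 55.44 kWh
Runtime = 3 h/day × 14 days = 42 h
Power = 55.44 kWh ÷ 42 h = 1.32 kW = 1320 W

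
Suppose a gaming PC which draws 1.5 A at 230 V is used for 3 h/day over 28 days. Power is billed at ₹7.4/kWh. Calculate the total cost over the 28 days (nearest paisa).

Power = 1.5 A × 230 V = 345 W = 0.345 kW
Runtime = 3 h/day × 28 days = 84 h
Energy = 0.345 kW × 84 h = 28.98 kWh
Cost = 28.98 kWh × ₹7.4/kWh = ₹214.45

₹214.45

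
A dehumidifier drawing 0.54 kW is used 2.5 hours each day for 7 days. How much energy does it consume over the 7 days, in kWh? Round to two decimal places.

9.45 kWh

Runtime = 2.5 h/day × 7 days = 17.5 h
Energy = 0.54 kW × 17.5 h = 9.45 kWh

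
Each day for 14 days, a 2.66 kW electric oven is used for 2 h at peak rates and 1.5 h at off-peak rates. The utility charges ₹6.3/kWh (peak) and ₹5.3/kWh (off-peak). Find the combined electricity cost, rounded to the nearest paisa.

Peak energy = 2.66 kW × 2 h × 14 = 74.48 kWh
Off-peak energy = 2.66 kW × 1.5 h × 14 = 55.86 kWh
Cost = 74.48 × ₹6.3 + 55.86 × ₹5.3 = ₹469.224 + ₹296.058 = ₹765.28

₹765.28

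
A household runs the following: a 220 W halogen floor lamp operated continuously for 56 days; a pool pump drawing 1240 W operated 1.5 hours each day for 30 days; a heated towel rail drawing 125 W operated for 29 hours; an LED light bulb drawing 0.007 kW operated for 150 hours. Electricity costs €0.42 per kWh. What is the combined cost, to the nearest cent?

€149.59

halogen floor lamp: Runtime = 24 h × 56 = 1344 h
halogen floor lamp: 0.22 kW × 1344 h = 295.68 kWh
pool pump: Runtime = 1.5 h/day × 30 days = 45 h
pool pump: 1.24 kW × 45 h = 55.8 kWh
heated towel rail: 0.125 kW × 29 h = 3.625 kWh
LED light bulb: 0.007 kW × 150 h = 1.05 kWh
Total energy = 356.155 kWh
Cost = 356.155 × €0.42 = €149.59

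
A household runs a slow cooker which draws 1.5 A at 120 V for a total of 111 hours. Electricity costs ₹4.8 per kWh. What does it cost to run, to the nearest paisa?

₹95.90

Power = 1.5 A × 120 V = 180 W = 0.18 kW
Energy = 0.18 kW × 111 h = 19.98 kWh
Cost = 19.98 kWh × ₹4.8/kWh = ₹95.90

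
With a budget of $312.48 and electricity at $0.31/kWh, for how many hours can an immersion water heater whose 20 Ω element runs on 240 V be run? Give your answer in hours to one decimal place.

350.0 h

Power = V²/R = 240²/20 = 2880 W = 2.88 kW
Energy available = $312.48 ÷ $0.31/kWh = 1008 kWh
Hours = 1008 kWh ÷ 2.88 kW = 350.0 h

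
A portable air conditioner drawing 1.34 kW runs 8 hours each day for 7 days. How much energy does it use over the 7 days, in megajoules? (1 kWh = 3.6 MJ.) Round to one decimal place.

270.1 MJ

Runtime = 8 h/day × 7 days = 56 h
Energy = 1.34 kW × 56 h = 75.04 kWh
= 75.04 × 3.6 MJ = 270.1 MJ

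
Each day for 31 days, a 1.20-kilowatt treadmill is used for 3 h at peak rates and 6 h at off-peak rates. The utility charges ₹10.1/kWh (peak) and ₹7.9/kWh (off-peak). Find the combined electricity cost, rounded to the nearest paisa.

Peak energy = 1.2 kW × 3 h × 31 = 111.6 kWh
Off-peak energy = 1.2 kW × 6 h × 31 = 223.2 kWh
Cost = 111.6 × ₹10.1 + 223.2 × ₹7.9 = ₹1127.16 + ₹1763.28 = ₹2890.44

₹2890.44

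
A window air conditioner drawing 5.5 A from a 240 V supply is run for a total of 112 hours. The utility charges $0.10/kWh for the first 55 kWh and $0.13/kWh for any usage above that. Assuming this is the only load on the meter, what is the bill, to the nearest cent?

Power = 5.5 A × 240 V = 1320 W = 1.32 kW
Energy = 1.32 kW × 112 h = 147.84 kWh
Tier 1 (0–55 kWh): 55 × $0.10 = $5.5
Above 55 kWh: 92.84 × $0.13 = $12.0692
Bill = $17.57

$17.57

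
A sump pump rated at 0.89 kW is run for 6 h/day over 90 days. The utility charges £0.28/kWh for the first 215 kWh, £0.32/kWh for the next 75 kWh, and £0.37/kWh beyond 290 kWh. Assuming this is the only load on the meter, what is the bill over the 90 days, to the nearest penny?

£154.72

Runtime = 6 h/day × 90 days = 540 h
Energy = 0.89 kW × 540 h = 480.6 kWh
Tier 1 (0–215 kWh): 215 × £0.28 = £60.2
Tier 2 (215–290 kWh): 75 × £0.32 = £24
Above 290 kWh: 190.6 × £0.37 = £70.522
Bill = £154.72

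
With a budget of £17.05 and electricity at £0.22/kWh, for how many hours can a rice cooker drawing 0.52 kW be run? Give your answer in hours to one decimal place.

149.0 h

Energy available = £17.05 ÷ £0.22/kWh = 77.5 kWh
Hours = 77.5 kWh ÷ 0.52 kW = 149.0 h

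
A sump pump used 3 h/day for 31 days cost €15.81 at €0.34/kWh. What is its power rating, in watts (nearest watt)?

Energy = €15.81 ÷ €0.34/kWh = 46.5 kWh
Runtime = 3 h/day × 31 days = 93 h
Power = 46.5 kWh ÷ 93 h = 0.5 kW = 500 W

500 W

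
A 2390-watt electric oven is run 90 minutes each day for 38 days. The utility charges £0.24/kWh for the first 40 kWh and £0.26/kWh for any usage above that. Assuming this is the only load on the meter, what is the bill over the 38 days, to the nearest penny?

Runtime = 90 min × 38 = 3420 min = 57 h
Energy = 2.39 kW × 57 h = 136.23 kWh
Tier 1 (0–40 kWh): 40 × £0.24 = £9.6
Above 40 kWh: 96.23 × £0.26 = £25.0198
Bill = £34.62

£34.62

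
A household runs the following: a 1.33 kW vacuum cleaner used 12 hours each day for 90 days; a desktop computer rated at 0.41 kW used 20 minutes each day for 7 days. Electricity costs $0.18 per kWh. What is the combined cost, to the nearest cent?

$258.72

vacuum cleaner: Runtime = 12 h/day × 90 days = 1080 h
vacuum cleaner: 1.33 kW × 1080 h = 1436.4 kWh
desktop computer: Runtime = 20 min × 7 = 140 min = 2.333333… h
desktop computer: 0.41 kW × 2.333333… h = 0.956666… kWh
Total energy = 1437.356666… kWh
Cost = 1437.356666… × $0.18 = $258.72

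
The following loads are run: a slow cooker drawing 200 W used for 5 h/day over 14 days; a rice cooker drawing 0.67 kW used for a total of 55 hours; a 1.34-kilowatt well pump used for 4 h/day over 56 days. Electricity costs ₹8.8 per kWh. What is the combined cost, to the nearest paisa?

₹3088.89

slow cooker: Runtime = 5 h/day × 14 days = 70 h
slow cooker: 0.2 kW × 70 h = 14 kWh
rice cooker: 0.67 kW × 55 h = 36.85 kWh
well pump: Runtime = 4 h/day × 56 days = 224 h
well pump: 1.34 kW × 224 h = 300.16 kWh
Total energy = 351.01 kWh
Cost = 351.01 × ₹8.8 = ₹3088.89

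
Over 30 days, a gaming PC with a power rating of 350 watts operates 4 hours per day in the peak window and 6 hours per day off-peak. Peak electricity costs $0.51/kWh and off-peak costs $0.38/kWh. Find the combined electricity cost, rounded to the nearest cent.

Peak energy = 0.35 kW × 4 h × 30 = 42 kWh
Off-peak energy = 0.35 kW × 6 h × 30 = 63 kWh
Cost = 42 × $0.51 + 63 × $0.38 = $21.42 + $23.94 = $45.36

$45.36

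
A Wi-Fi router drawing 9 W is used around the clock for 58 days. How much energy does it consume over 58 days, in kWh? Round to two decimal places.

12.53 kWh

Runtime = 24 h × 58 = 1392 h
Energy = 0.009 kW × 1392 h = 12.528 kWh ≈ 12.53 kWh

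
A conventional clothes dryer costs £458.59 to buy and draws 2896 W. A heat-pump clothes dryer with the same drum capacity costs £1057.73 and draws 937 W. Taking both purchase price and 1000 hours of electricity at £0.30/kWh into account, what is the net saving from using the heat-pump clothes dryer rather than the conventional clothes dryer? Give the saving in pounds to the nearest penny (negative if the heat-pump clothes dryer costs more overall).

conventional clothes dryer: £458.59 + (2896/1000) kW × 1000 h × £0.30 = £458.59 + £868.8 = £1327.39
heat-pump clothes dryer: £1057.73 + (937/1000) kW × 1000 h × £0.30 = £1057.73 + £281.1 = £1338.83
Saving = £1327.39 − £1338.83 = −£11.44

-£11.44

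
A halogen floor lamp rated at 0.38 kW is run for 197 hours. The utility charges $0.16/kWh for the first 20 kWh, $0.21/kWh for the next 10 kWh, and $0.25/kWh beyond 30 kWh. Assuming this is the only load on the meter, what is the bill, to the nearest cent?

Energy = 0.38 kW × 197 h = 74.86 kWh
Tier 1 (0–20 kWh): 20 × $0.16 = $3.2
Tier 2 (20–30 kWh): 10 × $0.21 = $2.1
Above 30 kWh: 44.86 × $0.25 = $11.215
Bill = $16.52

$16.52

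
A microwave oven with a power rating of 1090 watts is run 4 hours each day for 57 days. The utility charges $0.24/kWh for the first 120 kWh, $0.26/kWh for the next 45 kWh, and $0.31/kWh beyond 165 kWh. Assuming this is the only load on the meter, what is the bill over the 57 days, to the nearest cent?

$66.39

Runtime = 4 h/day × 57 days = 228 h
Energy = 1.09 kW × 228 h = 248.52 kWh
Tier 1 (0–120 kWh): 120 × $0.24 = $28.8
Tier 2 (120–165 kWh): 45 × $0.26 = $11.7
Above 165 kWh: 83.52 × $0.31 = $25.8912
Bill = $66.39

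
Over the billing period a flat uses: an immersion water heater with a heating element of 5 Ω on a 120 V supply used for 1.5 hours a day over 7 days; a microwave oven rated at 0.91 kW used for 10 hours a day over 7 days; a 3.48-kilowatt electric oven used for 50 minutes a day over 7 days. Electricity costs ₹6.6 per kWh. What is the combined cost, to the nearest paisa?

₹753.98

immersion water heater: Power = V²/R = 120²/5 = 2880 W = 2.88 kW
immersion water heater: Runtime = 1.5 h/day × 7 days = 10.5 h
immersion water heater: 2.88 kW × 10.5 h = 30.24 kWh
microwave oven: Runtime = 10 h/day × 7 days = 70 h
microwave oven: 0.91 kW × 70 h = 63.7 kWh
electric oven: Runtime = 50 min × 7 = 350 min = 5.833333… h
electric oven: 3.48 kW × 5.833333… h = 20.3 kWh
Total energy = 114.24 kWh
Cost = 114.24 × ₹6.6 = ₹753.98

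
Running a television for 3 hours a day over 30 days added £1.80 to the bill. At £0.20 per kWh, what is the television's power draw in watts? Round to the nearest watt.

Energy = £1.80 ÷ £0.20/kWh = 9 kWh
Runtime = 3 h/day × 30 days = 90 h
Power = 9 kWh ÷ 90 h = 0.1 kW = 100 W

100 W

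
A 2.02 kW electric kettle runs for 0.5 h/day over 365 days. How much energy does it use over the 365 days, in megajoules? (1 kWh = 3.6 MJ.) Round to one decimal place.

Runtime = 0.5 h/day × 365 days = 182.5 h
Energy = 2.02 kW × 182.5 h = 368.65 kWh
= 368.65 × 3.6 MJ = 1327.1 MJ

1327.1 MJ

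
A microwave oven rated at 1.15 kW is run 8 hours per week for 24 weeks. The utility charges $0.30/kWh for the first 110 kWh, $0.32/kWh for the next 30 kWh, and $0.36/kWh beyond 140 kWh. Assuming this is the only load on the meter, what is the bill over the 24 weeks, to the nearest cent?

Runtime = 8 h/week × 24 weeks = 192 h
Energy = 1.15 kW × 192 h = 220.8 kWh
Tier 1 (0–110 kWh): 110 × $0.30 = $33
Tier 2 (110–140 kWh): 30 × $0.32 = $9.6
Above 140 kWh: 80.8 × $0.36 = $29.088
Bill = $71.69

$71.69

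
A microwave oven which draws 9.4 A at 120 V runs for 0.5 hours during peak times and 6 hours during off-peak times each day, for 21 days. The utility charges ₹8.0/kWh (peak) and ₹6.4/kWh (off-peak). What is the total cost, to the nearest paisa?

Power = 9.4 A × 120 V = 1128 W = 1.128 kW
Peak energy = 1.128 kW × 0.5 h × 21 = 11.844 kWh
Off-peak energy = 1.128 kW × 6 h × 21 = 142.128 kWh
Cost = 11.844 × ₹8.0 + 142.128 × ₹6.4 = ₹94.752 + ₹909.6192 = ₹1004.37

₹1004.37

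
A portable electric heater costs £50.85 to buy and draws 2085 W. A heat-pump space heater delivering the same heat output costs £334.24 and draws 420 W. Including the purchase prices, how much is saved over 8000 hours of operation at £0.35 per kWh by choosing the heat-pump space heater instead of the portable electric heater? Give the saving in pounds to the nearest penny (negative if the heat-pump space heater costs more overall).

£4378.61

portable electric heater: £50.85 + (2085/1000) kW × 8000 h × £0.35 = £50.85 + £5838 = £5888.85
heat-pump space heater: £334.24 + (420/1000) kW × 8000 h × £0.35 = £334.24 + £1176 = £1510.24
Saving = £5888.85 − £1510.24 = £4378.61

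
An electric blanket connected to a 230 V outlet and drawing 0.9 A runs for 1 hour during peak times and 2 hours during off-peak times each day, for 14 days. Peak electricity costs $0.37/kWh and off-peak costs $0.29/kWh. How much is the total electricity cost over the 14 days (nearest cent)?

Power = 0.9 A × 230 V = 207 W = 0.207 kW
Peak energy = 0.207 kW × 1 h × 14 = 2.898 kWh
Off-peak energy = 0.207 kW × 2 h × 14 = 5.796 kWh
Cost = 2.898 × $0.37 + 5.796 × $0.29 = $1.07226 + $1.68084 = $2.75

$2.75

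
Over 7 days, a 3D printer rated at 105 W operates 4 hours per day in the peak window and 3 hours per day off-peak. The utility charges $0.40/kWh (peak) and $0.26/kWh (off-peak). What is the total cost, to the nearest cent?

Peak energy = 0.105 kW × 4 h × 7 = 2.94 kWh
Off-peak energy = 0.105 kW × 3 h × 7 = 2.205 kWh
Cost = 2.94 × $0.40 + 2.205 × $0.26 = $1.176 + $0.5733 = $1.75

$1.75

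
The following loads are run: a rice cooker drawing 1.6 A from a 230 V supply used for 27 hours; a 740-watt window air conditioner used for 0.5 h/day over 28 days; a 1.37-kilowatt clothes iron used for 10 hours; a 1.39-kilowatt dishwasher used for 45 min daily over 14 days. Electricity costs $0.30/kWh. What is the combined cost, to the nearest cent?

$14.58

rice cooker: Power = 1.6 A × 230 V = 368 W = 0.368 kW
rice cooker: 0.368 kW × 27 h = 9.936 kWh
window air conditioner: Runtime = 0.5 h/day × 28 days = 14 h
window air conditioner: 0.74 kW × 14 h = 10.36 kWh
clothes iron: 1.37 kW × 10 h = 13.7 kWh
dishwasher: Runtime = 45 min × 14 = 630 min = 10.5 h
dishwasher: 1.39 kW × 10.5 h = 14.595 kWh
Total energy = 48.591 kWh
Cost = 48.591 × $0.30 = $14.58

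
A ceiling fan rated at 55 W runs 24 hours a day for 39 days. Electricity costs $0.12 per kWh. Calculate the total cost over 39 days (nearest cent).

$6.18

Runtime = 24 h × 39 = 936 h
Energy = 0.055 kW × 936 h = 51.48 kWh
Cost = 51.48 kWh × $0.12/kWh = $6.18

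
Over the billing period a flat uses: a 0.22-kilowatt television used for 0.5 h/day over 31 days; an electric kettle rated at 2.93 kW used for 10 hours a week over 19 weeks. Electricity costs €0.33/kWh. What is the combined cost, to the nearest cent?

€184.84

television: Runtime = 0.5 h/day × 31 days = 15.5 h
television: 0.22 kW × 15.5 h = 3.41 kWh
electric kettle: Runtime = 10 h/week × 19 weeks = 190 h
electric kettle: 2.93 kW × 190 h = 556.7 kWh
Total energy = 560.11 kWh
Cost = 560.11 × €0.33 = €184.84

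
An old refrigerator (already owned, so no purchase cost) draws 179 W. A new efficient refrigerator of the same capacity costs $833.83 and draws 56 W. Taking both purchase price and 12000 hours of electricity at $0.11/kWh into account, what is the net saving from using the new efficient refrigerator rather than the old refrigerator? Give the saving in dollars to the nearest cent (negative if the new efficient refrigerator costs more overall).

old refrigerator: $0.00 + (179/1000) kW × 12000 h × $0.11 = $0.00 + $236.28 = $236.28
new efficient refrigerator: $833.83 + (56/1000) kW × 12000 h × $0.11 = $833.83 + $73.92 = $907.75
Saving = $236.28 − $907.75 = −$671.47

-$671.47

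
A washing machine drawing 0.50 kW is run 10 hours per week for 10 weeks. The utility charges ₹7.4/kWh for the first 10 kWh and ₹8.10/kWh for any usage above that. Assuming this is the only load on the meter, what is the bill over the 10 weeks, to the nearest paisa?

Runtime = 10 h/week × 10 weeks = 100 h
Energy = 0.5 kW × 100 h = 50 kWh
Tier 1 (0–10 kWh): 10 × ₹7.4 = ₹74
Above 10 kWh: 40 × ₹8.10 = ₹324
Bill = ₹398.00

₹398.00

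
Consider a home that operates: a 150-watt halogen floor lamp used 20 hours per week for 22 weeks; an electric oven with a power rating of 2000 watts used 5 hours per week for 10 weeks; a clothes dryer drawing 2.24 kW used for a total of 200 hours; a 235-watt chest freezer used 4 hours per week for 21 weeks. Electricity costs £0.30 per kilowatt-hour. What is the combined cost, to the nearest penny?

£190.12

halogen floor lamp: Runtime = 20 h/week × 22 weeks = 440 h
halogen floor lamp: 0.15 kW × 440 h = 66 kWh
electric oven: Runtime = 5 h/week × 10 weeks = 50 h
electric oven: 2 kW × 50 h = 100 kWh
clothes dryer: 2.24 kW × 200 h = 448 kWh
chest freezer: Runtime = 4 h/week × 21 weeks = 84 h
chest freezer: 0.235 kW × 84 h = 19.74 kWh
Total energy = 633.74 kWh
Cost = 633.74 × £0.30 = £190.12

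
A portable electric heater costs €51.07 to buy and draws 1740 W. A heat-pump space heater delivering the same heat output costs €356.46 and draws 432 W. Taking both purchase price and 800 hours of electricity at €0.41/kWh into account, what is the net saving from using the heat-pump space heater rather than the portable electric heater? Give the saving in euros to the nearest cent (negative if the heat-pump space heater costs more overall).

€123.63

portable electric heater: €51.07 + (1740/1000) kW × 800 h × €0.41 = €51.07 + €570.72 = €621.79
heat-pump space heater: €356.46 + (432/1000) kW × 800 h × €0.41 = €356.46 + €141.696 = €498.156
Saving = €621.79 − €498.156 = €123.634 → €123.63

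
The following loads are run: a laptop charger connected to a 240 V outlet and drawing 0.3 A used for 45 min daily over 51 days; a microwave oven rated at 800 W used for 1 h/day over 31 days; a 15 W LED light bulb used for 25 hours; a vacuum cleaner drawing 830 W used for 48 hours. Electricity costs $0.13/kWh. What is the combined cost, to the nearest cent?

laptop charger: Power = 0.3 A × 240 V = 72 W = 0.072 kW
laptop charger: Runtime = 45 min × 51 = 2295 min = 38.25 h
laptop charger: 0.072 kW × 38.25 h = 2.754 kWh
microwave oven: Runtime = 1 h/day × 31 days = 31 h
microwave oven: 0.8 kW × 31 h = 24.8 kWh
LED light bulb: 0.015 kW × 25 h = 0.375 kWh
vacuum cleaner: 0.83 kW × 48 h = 39.84 kWh
Total energy = 67.769 kWh
Cost = 67.769 × $0.13 = $8.81

$8.81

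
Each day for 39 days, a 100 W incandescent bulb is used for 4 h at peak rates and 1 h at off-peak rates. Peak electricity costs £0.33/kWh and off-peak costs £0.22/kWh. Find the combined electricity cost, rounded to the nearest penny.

Peak energy = 0.1 kW × 4 h × 39 = 15.6 kWh
Off-peak energy = 0.1 kW × 1 h × 39 = 3.9 kWh
Cost = 15.6 × £0.33 + 3.9 × £0.22 = £5.148 + £0.858 = £6.01

£6.01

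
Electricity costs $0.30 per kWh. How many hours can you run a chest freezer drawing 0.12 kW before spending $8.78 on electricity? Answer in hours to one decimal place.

243.9 h

Energy available = $8.78 ÷ $0.30/kWh = 29.2667 kWh
Hours = 29.2667 kWh ÷ 0.12 kW = 243.9 h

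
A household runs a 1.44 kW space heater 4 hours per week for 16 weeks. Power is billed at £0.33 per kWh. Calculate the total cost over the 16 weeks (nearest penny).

Runtime = 4 h/week × 16 weeks = 64 h
Energy = 1.44 kW × 64 h = 92.16 kWh
Cost = 92.16 kWh × £0.33/kWh = £30.41

£30.41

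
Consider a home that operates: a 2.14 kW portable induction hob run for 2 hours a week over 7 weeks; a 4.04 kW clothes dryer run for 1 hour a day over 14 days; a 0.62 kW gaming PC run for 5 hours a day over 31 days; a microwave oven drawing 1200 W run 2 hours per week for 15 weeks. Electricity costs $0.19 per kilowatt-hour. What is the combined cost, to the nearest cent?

$41.54

portable induction hob: Runtime = 2 h/week × 7 weeks = 14 h
portable induction hob: 2.14 kW × 14 h = 29.96 kWh
clothes dryer: Runtime = 1 h/day × 14 days = 14 h
clothes dryer: 4.04 kW × 14 h = 56.56 kWh
gaming PC: Runtime = 5 h/day × 31 days = 155 h
gaming PC: 0.62 kW × 155 h = 96.1 kWh
microwave oven: Runtime = 2 h/week × 15 weeks = 30 h
microwave oven: 1.2 kW × 30 h = 36 kWh
Total energy = 218.62 kWh
Cost = 218.62 × $0.19 = $41.54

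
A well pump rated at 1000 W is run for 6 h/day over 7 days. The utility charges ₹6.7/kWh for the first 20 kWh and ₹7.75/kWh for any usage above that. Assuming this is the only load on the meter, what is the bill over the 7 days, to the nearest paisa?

₹304.50

Runtime = 6 h/day × 7 days = 42 h
Energy = 1 kW × 42 h = 42 kWh
Tier 1 (0–20 kWh): 20 × ₹6.7 = ₹134
Above 20 kWh: 22 × ₹7.75 = ₹170.5
Bill = ₹304.50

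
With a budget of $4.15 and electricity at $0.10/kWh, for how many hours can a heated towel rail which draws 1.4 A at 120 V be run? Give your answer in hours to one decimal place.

247.0 h

Power = 1.4 A × 120 V = 168 W = 0.168 kW
Energy available = $4.15 ÷ $0.10/kWh = 41.5 kWh
Hours = 41.5 kWh ÷ 0.168 kW = 247.0 h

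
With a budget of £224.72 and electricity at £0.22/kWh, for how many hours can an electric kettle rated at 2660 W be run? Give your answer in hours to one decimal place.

384.0 h

Energy available = £224.72 ÷ £0.22/kWh = 1021.4545 kWh
Hours = 1021.4545 kWh ÷ 2.66 kW = 384.0 h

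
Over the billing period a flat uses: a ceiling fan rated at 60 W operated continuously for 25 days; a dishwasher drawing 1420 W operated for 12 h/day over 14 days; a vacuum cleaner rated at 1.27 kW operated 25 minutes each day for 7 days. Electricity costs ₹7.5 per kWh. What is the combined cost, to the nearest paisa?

ceiling fan: Runtime = 24 h × 25 = 600 h
ceiling fan: 0.06 kW × 600 h = 36 kWh
dishwasher: Runtime = 12 h/day × 14 days = 168 h
dishwasher: 1.42 kW × 168 h = 238.56 kWh
vacuum cleaner: Runtime = 25 min × 7 = 175 min = 2.916666… h
vacuum cleaner: 1.27 kW × 2.916666… h = 3.704166… kWh
Total energy = 278.264166… kWh
Cost = 278.264166… × ₹7.5 = ₹2086.98

₹2086.98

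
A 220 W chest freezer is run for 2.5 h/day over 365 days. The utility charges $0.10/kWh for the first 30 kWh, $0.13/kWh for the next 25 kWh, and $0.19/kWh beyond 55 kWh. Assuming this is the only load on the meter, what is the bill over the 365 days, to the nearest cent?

Runtime = 2.5 h/day × 365 days = 912.5 h
Energy = 0.22 kW × 912.5 h = 200.75 kWh
Tier 1 (0–30 kWh): 30 × $0.10 = $3
Tier 2 (30–55 kWh): 25 × $0.13 = $3.25
Above 55 kWh: 145.75 × $0.19 = $27.6925
Bill = $33.94

$33.94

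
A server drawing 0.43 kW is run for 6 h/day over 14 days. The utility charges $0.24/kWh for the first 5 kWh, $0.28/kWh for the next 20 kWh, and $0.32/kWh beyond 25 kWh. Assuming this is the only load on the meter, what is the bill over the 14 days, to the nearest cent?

Runtime = 6 h/day × 14 days = 84 h
Energy = 0.43 kW × 84 h = 36.12 kWh
Tier 1 (0–5 kWh): 5 × $0.24 = $1.2
Tier 2 (5–25 kWh): 20 × $0.28 = $5.6
Above 25 kWh: 11.12 × $0.32 = $3.5584
Bill = $10.36

$10.36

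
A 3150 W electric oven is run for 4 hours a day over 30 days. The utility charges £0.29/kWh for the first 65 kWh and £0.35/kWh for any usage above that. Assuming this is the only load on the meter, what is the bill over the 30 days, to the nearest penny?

£128.40

Runtime = 4 h/day × 30 days = 120 h
Energy = 3.15 kW × 120 h = 378 kWh
Tier 1 (0–65 kWh): 65 × £0.29 = £18.85
Above 65 kWh: 313 × £0.35 = £109.55
Bill = £128.40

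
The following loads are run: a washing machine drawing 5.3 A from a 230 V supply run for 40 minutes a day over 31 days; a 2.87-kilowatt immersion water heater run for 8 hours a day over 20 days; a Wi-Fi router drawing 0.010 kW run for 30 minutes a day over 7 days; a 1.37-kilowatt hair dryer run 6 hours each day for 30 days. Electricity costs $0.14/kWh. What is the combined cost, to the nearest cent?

$102.34

washing machine: Power = 5.3 A × 230 V = 1219 W = 1.219 kW
washing machine: Runtime = 40 min × 31 = 1240 min = 20.666666… h
washing machine: 1.219 kW × 20.666666… h = 25.192666… kWh
immersion water heater: Runtime = 8 h/day × 20 days = 160 h
immersion water heater: 2.87 kW × 160 h = 459.2 kWh
Wi-Fi router: Runtime = 30 min × 7 = 210 min = 3.5 h
Wi-Fi router: 0.01 kW × 3.5 h = 0.035 kWh
hair dryer: Runtime = 6 h/day × 30 days = 180 h
hair dryer: 1.37 kW × 180 h = 246.6 kWh
Total energy = 731.027666… kWh
Cost = 731.027666… × $0.14 = $102.34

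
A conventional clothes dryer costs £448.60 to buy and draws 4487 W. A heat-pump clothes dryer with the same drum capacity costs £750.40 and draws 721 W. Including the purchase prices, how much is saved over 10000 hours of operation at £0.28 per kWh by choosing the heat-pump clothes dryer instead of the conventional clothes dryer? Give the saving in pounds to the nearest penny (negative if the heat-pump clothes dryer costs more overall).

conventional clothes dryer: £448.60 + (4487/1000) kW × 10000 h × £0.28 = £448.60 + £12563.6 = £13012.2
heat-pump clothes dryer: £750.40 + (721/1000) kW × 10000 h × £0.28 = £750.40 + £2018.8 = £2769.2
Saving = £13012.2 − £2769.2 = £10243

£10243.00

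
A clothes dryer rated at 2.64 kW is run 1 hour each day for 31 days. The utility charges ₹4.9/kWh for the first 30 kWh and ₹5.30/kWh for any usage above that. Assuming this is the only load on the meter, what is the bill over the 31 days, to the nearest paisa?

Runtime = 1 h/day × 31 days = 31 h
Energy = 2.64 kW × 31 h = 81.84 kWh
Tier 1 (0–30 kWh): 30 × ₹4.9 = ₹147
Above 30 kWh: 51.84 × ₹5.30 = ₹274.752
Bill = ₹421.75

₹421.75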